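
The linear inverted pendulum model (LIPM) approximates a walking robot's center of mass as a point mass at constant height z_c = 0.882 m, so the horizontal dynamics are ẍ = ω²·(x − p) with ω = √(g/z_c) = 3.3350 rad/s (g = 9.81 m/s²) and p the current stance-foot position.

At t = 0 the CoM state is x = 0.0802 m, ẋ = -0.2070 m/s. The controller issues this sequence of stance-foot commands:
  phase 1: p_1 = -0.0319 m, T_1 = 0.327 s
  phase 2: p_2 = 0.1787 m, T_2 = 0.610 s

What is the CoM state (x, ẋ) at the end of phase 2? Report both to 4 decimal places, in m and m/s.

x = -0.0672, ẋ = -0.7538

phase 1: p=-0.0319, T=0.327, ωT=1.090545, cosh=1.655964, sinh=1.319931; start (x,ẋ)=(0.080200, -0.207000) → end (x,ẋ)=(0.071807, 0.150676)
phase 2: p=0.1787, T=0.610, ωT=2.034350, cosh=3.889023, sinh=3.758257; start (x,ẋ)=(0.071807, 0.150676) → end (x,ẋ)=(-0.067211, -0.753793)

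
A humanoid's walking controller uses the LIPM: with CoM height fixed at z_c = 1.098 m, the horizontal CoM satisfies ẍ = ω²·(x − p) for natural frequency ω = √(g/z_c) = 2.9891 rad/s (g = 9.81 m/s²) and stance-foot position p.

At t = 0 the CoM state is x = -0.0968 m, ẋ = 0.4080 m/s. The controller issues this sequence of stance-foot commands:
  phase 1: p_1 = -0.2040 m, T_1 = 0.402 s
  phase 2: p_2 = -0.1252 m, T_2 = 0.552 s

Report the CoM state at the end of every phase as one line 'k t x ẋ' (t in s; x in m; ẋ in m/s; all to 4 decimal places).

1 0.4020 0.1968 1.2244
2 0.9540 1.7711 5.7185

phase 1: p=-0.2040, T=0.402, ωT=1.201618, cosh=1.813101, sinh=1.512393; start (x,ẋ)=(-0.096800, 0.408000) → end (x,ẋ)=(0.196800, 1.224364)
phase 2: p=-0.1252, T=0.552, ωT=1.649983, cosh=2.699473, sinh=2.507420; start (x,ẋ)=(0.196800, 1.224364) → end (x,ẋ)=(1.771093, 5.718502)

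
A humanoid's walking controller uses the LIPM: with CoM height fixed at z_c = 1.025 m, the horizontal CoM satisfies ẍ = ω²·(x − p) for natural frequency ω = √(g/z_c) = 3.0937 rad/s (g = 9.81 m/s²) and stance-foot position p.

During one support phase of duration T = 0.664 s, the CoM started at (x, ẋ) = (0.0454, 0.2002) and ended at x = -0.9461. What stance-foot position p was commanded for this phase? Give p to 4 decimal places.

p = 0.4636

ωT = 3.0937·0.664 = 2.054217; cosh(ωT) = 3.964460, sinh(ωT) = 3.836266
x(T) = p + (x₀−p)·cosh(ωT) + (ẋ₀/ω)·sinh(ωT) ⇒ p·(1 − cosh) = x(T) − x₀·cosh − (ẋ₀/ω)·sinh
numerator   = -0.9461 − (0.0454)·3.964460 − (0.2002/3.0937)·3.836266 = -1.374340
denominator = 1 − 3.964460 = -2.964460
p = -1.374340 / -2.964460 = 0.4636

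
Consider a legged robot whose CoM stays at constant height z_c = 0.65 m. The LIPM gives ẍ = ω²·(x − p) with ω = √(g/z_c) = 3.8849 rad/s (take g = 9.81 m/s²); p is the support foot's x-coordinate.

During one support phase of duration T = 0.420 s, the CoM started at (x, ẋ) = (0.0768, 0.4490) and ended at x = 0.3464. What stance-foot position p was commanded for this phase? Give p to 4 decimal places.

ωT = 3.8849·0.420 = 1.631658; cosh(ωT) = 2.653974, sinh(ωT) = 2.458369
x(T) = p + (x₀−p)·cosh(ωT) + (ẋ₀/ω)·sinh(ωT) ⇒ p·(1 − cosh) = x(T) − x₀·cosh − (ẋ₀/ω)·sinh
numerator   = 0.3464 − (0.0768)·2.653974 − (0.4490/3.8849)·2.458369 = -0.141553
denominator = 1 − 2.653974 = -1.653974
p = -0.141553 / -1.653974 = 0.0856

p = 0.0856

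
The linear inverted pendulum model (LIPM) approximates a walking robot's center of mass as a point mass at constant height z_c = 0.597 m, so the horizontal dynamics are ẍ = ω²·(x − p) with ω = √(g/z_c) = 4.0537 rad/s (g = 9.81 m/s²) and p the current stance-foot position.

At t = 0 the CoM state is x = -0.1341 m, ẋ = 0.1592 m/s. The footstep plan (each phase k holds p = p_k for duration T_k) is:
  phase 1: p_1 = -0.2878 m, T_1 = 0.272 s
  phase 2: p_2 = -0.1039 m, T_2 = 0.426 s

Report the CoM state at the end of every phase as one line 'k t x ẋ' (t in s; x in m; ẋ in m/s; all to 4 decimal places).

1 0.2720 0.0218 1.1011
2 0.6980 1.0002 4.5811

phase 1: p=-0.2878, T=0.272, ωT=1.102606, cosh=1.672005, sinh=1.340001; start (x,ẋ)=(-0.134100, 0.159200) → end (x,ẋ)=(0.021813, 1.101076)
phase 2: p=-0.1039, T=0.426, ωT=1.726876, cosh=2.900450, sinh=2.722611; start (x,ẋ)=(0.021813, 1.101076) → end (x,ẋ)=(1.000246, 4.581063)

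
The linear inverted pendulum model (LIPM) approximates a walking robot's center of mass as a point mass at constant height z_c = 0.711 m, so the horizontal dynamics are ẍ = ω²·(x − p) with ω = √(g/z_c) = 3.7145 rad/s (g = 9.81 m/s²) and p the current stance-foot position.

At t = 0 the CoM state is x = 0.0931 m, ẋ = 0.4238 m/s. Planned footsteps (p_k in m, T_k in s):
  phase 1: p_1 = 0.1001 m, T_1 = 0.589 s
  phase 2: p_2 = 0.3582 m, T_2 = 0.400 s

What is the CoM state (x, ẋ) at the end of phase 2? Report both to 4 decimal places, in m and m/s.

x = 1.8667, ẋ = 5.8318

phase 1: p=0.1001, T=0.589, ωT=2.187841, cosh=4.514049, sinh=4.401890; start (x,ẋ)=(0.093100, 0.423800) → end (x,ẋ)=(0.570728, 1.798598)
phase 2: p=0.3582, T=0.400, ωT=1.485800, cosh=2.322410, sinh=2.096089; start (x,ẋ)=(0.570728, 1.798598) → end (x,ẋ)=(1.866725, 5.831811)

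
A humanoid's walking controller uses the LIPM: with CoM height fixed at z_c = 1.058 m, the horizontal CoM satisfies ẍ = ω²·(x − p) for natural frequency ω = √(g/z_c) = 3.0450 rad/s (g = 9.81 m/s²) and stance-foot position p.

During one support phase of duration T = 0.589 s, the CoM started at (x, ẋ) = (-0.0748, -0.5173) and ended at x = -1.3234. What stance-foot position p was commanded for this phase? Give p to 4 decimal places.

p = 0.2854

ωT = 3.0450·0.589 = 1.793505; cosh(ωT) = 3.088429, sinh(ωT) = 2.922053
x(T) = p + (x₀−p)·cosh(ωT) + (ẋ₀/ω)·sinh(ωT) ⇒ p·(1 − cosh) = x(T) − x₀·cosh − (ẋ₀/ω)·sinh
numerator   = -1.3234 − (-0.0748)·3.088429 − (-0.5173/3.0450)·2.922053 = -0.595972
denominator = 1 − 3.088429 = -2.088429
p = -0.595972 / -2.088429 = 0.2854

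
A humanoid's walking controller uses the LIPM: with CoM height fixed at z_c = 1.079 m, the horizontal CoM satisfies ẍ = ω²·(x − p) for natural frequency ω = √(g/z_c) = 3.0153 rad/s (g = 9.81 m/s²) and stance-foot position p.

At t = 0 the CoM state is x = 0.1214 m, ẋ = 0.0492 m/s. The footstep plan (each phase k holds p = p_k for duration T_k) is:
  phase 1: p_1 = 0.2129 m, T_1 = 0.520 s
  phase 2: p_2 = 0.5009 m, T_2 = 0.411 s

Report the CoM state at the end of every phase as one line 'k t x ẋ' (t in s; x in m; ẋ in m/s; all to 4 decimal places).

1 0.5200 0.0213 -0.5098
2 0.9310 -0.6640 -3.2414

phase 1: p=0.2129, T=0.520, ωT=1.567956, cosh=2.502652, sinh=2.294181; start (x,ẋ)=(0.121400, 0.049200) → end (x,ẋ)=(0.021341, -0.509834)
phase 2: p=0.5009, T=0.411, ωT=1.239288, cosh=1.871373, sinh=1.581782; start (x,ẋ)=(0.021341, -0.509834) → end (x,ẋ)=(-0.663985, -3.241369)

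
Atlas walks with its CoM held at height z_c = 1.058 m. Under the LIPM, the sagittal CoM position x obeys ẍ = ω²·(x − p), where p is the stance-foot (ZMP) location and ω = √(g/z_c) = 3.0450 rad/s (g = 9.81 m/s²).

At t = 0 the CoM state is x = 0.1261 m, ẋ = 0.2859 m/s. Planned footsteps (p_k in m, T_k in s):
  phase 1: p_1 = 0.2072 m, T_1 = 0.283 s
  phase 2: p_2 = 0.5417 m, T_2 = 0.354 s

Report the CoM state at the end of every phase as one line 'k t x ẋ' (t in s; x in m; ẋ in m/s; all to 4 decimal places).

phase 1: p=0.2072, T=0.283, ωT=0.861735, cosh=1.394846, sinh=0.972418; start (x,ẋ)=(0.126100, 0.285900) → end (x,ẋ)=(0.185380, 0.158648)
phase 2: p=0.5417, T=0.354, ωT=1.077930, cosh=1.639445, sinh=1.299146; start (x,ẋ)=(0.185380, 0.158648) → end (x,ẋ)=(0.025220, -1.149471)

1 0.2830 0.1854 0.1586
2 0.6370 0.0252 -1.1495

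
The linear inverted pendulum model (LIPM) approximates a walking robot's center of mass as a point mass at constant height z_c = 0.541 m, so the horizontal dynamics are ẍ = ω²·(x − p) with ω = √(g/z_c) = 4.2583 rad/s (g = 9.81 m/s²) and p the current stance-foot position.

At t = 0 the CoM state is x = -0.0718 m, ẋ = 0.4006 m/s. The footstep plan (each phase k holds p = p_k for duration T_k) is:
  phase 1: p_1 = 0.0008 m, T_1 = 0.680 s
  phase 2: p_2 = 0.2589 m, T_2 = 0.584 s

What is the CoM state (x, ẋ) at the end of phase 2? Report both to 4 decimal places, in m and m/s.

phase 1: p=0.0008, T=0.680, ωT=2.895644, cosh=9.075207, sinh=9.019944; start (x,ẋ)=(-0.071800, 0.400600) → end (x,ẋ)=(0.190492, 0.846989)
phase 2: p=0.2589, T=0.584, ωT=2.486847, cosh=6.053240, sinh=5.970069; start (x,ẋ)=(0.190492, 0.846989) → end (x,ẋ)=(1.032276, 3.387939)

x = 1.0323, ẋ = 3.3879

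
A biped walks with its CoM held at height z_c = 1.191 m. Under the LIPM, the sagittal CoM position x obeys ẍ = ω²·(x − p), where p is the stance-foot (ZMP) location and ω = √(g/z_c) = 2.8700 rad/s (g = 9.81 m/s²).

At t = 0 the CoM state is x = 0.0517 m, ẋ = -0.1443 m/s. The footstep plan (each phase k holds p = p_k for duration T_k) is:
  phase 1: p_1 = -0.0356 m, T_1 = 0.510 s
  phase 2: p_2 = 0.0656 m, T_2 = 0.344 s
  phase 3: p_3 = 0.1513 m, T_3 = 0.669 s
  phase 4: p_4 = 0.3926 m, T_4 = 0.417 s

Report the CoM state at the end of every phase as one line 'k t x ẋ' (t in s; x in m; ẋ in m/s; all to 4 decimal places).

phase 1: p=-0.0356, T=0.510, ωT=1.463700, cosh=2.276650, sinh=2.045271; start (x,ẋ)=(0.051700, -0.144300) → end (x,ẋ)=(0.060318, 0.183924)
phase 2: p=0.0656, T=0.344, ωT=0.987280, cosh=1.528257, sinh=1.155668; start (x,ẋ)=(0.060318, 0.183924) → end (x,ẋ)=(0.131589, 0.263564)
phase 3: p=0.1513, T=0.669, ωT=1.920030, cosh=3.483883, sinh=3.337280; start (x,ẋ)=(0.131589, 0.263564) → end (x,ẋ)=(0.389104, 0.729429)
phase 4: p=0.3926, T=0.417, ωT=1.196790, cosh=1.805820, sinh=1.503657; start (x,ẋ)=(0.389104, 0.729429) → end (x,ẋ)=(0.768451, 1.302129)

1 0.5100 0.0603 0.1839
2 0.8540 0.1316 0.2636
3 1.5230 0.3891 0.7294
4 1.9400 0.7685 1.3021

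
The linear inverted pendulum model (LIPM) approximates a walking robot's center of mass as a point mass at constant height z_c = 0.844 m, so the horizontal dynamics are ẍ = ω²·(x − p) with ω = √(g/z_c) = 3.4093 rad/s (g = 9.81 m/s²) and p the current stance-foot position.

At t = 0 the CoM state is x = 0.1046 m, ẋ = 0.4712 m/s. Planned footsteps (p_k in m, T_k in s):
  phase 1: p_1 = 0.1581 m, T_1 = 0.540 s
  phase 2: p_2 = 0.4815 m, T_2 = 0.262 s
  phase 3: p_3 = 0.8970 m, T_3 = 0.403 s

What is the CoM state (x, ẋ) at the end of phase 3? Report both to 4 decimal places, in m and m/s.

x = 1.0213, ẋ = 0.9073

phase 1: p=0.1581, T=0.540, ωT=1.841022, cosh=3.230816, sinh=3.072161; start (x,ẋ)=(0.104600, 0.471200) → end (x,ẋ)=(0.409855, 0.962006)
phase 2: p=0.4815, T=0.262, ωT=0.893237, cosh=1.426176, sinh=1.016848; start (x,ẋ)=(0.409855, 0.962006) → end (x,ẋ)=(0.666247, 1.123616)
phase 3: p=0.8970, T=0.403, ωT=1.373948, cosh=2.102012, sinh=1.848906; start (x,ẋ)=(0.666247, 1.123616) → end (x,ẋ)=(1.021306, 0.907309)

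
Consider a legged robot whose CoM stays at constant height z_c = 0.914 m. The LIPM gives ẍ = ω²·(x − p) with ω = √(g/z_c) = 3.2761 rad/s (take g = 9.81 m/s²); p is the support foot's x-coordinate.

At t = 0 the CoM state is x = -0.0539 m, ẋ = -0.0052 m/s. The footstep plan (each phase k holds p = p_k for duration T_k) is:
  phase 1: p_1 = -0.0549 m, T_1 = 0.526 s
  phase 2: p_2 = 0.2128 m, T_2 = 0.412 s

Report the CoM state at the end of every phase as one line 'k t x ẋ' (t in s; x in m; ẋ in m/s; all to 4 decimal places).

phase 1: p=-0.0549, T=0.526, ωT=1.723229, cosh=2.890538, sinh=2.712049; start (x,ẋ)=(-0.053900, -0.005200) → end (x,ẋ)=(-0.056314, -0.006146)
phase 2: p=0.2128, T=0.412, ωT=1.349753, cosh=2.057889, sinh=1.798585; start (x,ẋ)=(-0.056314, -0.006146) → end (x,ẋ)=(-0.344381, -1.598361)

1 0.5260 -0.0563 -0.0061
2 0.9380 -0.3444 -1.5984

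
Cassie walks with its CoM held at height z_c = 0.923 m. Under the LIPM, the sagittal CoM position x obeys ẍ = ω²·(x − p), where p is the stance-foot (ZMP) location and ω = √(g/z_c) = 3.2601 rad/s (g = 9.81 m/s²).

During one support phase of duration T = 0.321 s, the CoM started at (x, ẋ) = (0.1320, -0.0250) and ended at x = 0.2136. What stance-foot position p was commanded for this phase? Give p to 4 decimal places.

p = -0.0201

ωT = 3.2601·0.321 = 1.046492; cosh(ωT) = 1.599406, sinh(ωT) = 1.248238
x(T) = p + (x₀−p)·cosh(ωT) + (ẋ₀/ω)·sinh(ωT) ⇒ p·(1 − cosh) = x(T) − x₀·cosh − (ẋ₀/ω)·sinh
numerator   = 0.2136 − (0.1320)·1.599406 − (-0.0250/3.2601)·1.248238 = 0.012051
denominator = 1 − 1.599406 = -0.599406
p = 0.012051 / -0.599406 = -0.0201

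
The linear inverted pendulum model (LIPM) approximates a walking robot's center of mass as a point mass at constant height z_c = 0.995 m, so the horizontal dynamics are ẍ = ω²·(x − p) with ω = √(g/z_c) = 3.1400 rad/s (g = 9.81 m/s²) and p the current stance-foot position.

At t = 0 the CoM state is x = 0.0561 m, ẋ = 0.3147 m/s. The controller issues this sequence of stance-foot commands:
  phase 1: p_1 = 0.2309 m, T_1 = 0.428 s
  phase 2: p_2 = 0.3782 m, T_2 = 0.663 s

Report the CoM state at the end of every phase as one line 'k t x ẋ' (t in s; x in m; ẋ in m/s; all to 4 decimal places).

1 0.4280 0.0521 -0.3363
2 1.0910 -1.3725 -5.4115

phase 1: p=0.2309, T=0.428, ωT=1.343920, cosh=2.047432, sinh=1.786611; start (x,ẋ)=(0.056100, 0.314700) → end (x,ẋ)=(0.052068, -0.336294)
phase 2: p=0.3782, T=0.663, ωT=2.081820, cosh=4.071877, sinh=3.947174; start (x,ẋ)=(0.052068, -0.336294) → end (x,ẋ)=(-1.372511, -5.411465)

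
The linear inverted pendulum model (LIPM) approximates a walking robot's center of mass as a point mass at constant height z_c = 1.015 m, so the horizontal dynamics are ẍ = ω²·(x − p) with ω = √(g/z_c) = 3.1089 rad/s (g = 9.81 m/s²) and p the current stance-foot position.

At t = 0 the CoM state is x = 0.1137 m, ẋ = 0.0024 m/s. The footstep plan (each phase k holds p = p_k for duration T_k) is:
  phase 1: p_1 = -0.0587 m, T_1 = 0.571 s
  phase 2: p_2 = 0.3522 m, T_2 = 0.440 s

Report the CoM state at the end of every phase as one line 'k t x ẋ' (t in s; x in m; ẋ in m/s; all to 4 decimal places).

1 0.5710 0.4668 1.5434
2 1.0110 1.5034 3.8813

phase 1: p=-0.0587, T=0.571, ωT=1.775182, cosh=3.035404, sinh=2.865951; start (x,ẋ)=(0.113700, 0.002400) → end (x,ẋ)=(0.466816, 1.543361)
phase 2: p=0.3522, T=0.440, ωT=1.367916, cosh=2.090898, sinh=1.836260; start (x,ẋ)=(0.466816, 1.543361) → end (x,ẋ)=(1.503431, 3.881324)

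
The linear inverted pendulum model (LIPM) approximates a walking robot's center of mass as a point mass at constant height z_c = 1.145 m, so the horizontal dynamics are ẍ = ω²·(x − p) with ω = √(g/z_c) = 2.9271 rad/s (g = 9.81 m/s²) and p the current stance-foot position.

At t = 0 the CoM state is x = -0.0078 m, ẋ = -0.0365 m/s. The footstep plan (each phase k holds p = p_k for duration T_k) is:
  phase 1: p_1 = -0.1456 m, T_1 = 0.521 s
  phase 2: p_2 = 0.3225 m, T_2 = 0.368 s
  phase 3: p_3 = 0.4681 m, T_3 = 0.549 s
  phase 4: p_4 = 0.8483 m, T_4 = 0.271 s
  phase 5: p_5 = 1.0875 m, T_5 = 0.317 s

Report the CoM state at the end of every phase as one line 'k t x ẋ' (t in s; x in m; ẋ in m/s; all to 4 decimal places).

1 0.5210 0.1587 0.7950
2 0.8890 0.4067 0.6804
3 1.4380 0.8651 1.3345
4 1.7090 1.2715 1.8201
5 2.0260 2.0199 3.2360

phase 1: p=-0.1456, T=0.521, ωT=1.525019, cosh=2.406424, sinh=2.188807; start (x,ẋ)=(-0.007800, -0.036500) → end (x,ẋ)=(0.158712, 0.795030)
phase 2: p=0.3225, T=0.368, ωT=1.077173, cosh=1.638462, sinh=1.297905; start (x,ẋ)=(0.158712, 0.795030) → end (x,ẋ)=(0.406663, 0.680379)
phase 3: p=0.4681, T=0.549, ωT=1.606978, cosh=2.594104, sinh=2.393611; start (x,ẋ)=(0.406663, 0.680379) → end (x,ẋ)=(0.865100, 1.334525)
phase 4: p=0.8483, T=0.271, ωT=0.793244, cosh=1.331465, sinh=0.879091; start (x,ẋ)=(0.865100, 1.334525) → end (x,ẋ)=(1.271464, 1.820104)
phase 5: p=1.0875, T=0.317, ωT=0.927891, cosh=1.462278, sinh=1.066891; start (x,ẋ)=(1.271464, 1.820104) → end (x,ẋ)=(2.019912, 3.236000)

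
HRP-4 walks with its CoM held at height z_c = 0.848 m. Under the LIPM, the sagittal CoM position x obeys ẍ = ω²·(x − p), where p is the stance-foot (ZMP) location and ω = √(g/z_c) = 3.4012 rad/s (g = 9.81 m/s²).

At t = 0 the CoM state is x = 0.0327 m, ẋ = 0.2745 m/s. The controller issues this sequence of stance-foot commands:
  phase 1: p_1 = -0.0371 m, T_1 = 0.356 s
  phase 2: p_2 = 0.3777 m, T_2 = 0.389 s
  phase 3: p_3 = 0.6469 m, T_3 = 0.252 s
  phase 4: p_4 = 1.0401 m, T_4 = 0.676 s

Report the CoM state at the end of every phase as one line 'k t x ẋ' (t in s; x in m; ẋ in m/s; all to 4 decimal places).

phase 1: p=-0.0371, T=0.356, ωT=1.210827, cosh=1.827105, sinh=1.529155; start (x,ẋ)=(0.032700, 0.274500) → end (x,ẋ)=(0.213845, 0.864567)
phase 2: p=0.3777, T=0.389, ωT=1.323067, cosh=2.010618, sinh=1.744301; start (x,ẋ)=(0.213845, 0.864567) → end (x,ẋ)=(0.491643, 0.766211)
phase 3: p=0.6469, T=0.252, ωT=0.857102, cosh=1.390357, sinh=0.965967; start (x,ẋ)=(0.491643, 0.766211) → end (x,ẋ)=(0.648647, 0.555217)
phase 4: p=1.0401, T=0.676, ωT=2.299211, cosh=5.033328, sinh=4.932990; start (x,ẋ)=(0.648647, 0.555217) → end (x,ẋ)=(-0.124945, -3.773252)

1 0.3560 0.2138 0.8646
2 0.7450 0.4916 0.7662
3 0.9970 0.6486 0.5552
4 1.6730 -0.1249 -3.7733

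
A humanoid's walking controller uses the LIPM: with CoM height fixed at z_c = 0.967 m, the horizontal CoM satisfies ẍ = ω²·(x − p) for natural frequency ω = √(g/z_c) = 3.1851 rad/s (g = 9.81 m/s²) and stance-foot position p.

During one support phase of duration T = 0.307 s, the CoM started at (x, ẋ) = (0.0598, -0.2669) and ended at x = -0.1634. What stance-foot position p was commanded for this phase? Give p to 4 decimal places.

p = 0.3064

ωT = 3.1851·0.307 = 0.977826; cosh(ωT) = 1.517399, sinh(ωT) = 1.141271
x(T) = p + (x₀−p)·cosh(ωT) + (ẋ₀/ω)·sinh(ωT) ⇒ p·(1 − cosh) = x(T) − x₀·cosh − (ẋ₀/ω)·sinh
numerator   = -0.1634 − (0.0598)·1.517399 − (-0.2669/3.1851)·1.141271 = -0.158506
denominator = 1 − 1.517399 = -0.517399
p = -0.158506 / -0.517399 = 0.3064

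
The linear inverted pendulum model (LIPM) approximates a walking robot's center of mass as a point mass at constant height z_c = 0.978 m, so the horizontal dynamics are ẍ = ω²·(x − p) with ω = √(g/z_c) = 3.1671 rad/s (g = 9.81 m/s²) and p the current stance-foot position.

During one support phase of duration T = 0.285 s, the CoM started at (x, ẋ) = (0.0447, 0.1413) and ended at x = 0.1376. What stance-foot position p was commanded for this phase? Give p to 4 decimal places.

p = -0.0630

ωT = 3.1671·0.285 = 0.902623; cosh(ωT) = 1.435784, sinh(ωT) = 1.030280
x(T) = p + (x₀−p)·cosh(ωT) + (ẋ₀/ω)·sinh(ωT) ⇒ p·(1 − cosh) = x(T) − x₀·cosh − (ẋ₀/ω)·sinh
numerator   = 0.1376 − (0.0447)·1.435784 − (0.1413/3.1671)·1.030280 = 0.027455
denominator = 1 − 1.435784 = -0.435784
p = 0.027455 / -0.435784 = -0.0630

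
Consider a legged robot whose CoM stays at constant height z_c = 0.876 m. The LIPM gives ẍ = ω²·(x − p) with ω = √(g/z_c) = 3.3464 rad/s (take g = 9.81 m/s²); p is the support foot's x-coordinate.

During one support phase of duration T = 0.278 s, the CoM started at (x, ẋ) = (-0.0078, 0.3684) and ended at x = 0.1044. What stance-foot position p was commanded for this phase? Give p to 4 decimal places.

ωT = 3.3464·0.278 = 0.930299; cosh(ωT) = 1.464852, sinh(ωT) = 1.070416
x(T) = p + (x₀−p)·cosh(ωT) + (ẋ₀/ω)·sinh(ωT) ⇒ p·(1 − cosh) = x(T) − x₀·cosh − (ẋ₀/ω)·sinh
numerator   = 0.1044 − (-0.0078)·1.464852 − (0.3684/3.3464)·1.070416 = -0.002015
denominator = 1 − 1.464852 = -0.464852
p = -0.002015 / -0.464852 = 0.0043

p = 0.0043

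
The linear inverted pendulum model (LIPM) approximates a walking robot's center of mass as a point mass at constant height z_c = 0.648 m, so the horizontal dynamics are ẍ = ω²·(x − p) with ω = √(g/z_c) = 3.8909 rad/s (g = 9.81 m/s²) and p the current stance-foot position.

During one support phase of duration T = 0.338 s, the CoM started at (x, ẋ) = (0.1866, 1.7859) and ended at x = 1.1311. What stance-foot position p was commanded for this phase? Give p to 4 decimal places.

p = 0.0349

ωT = 3.8909·0.338 = 1.315124; cosh(ωT) = 1.996827, sinh(ωT) = 1.728386
x(T) = p + (x₀−p)·cosh(ωT) + (ẋ₀/ω)·sinh(ωT) ⇒ p·(1 − cosh) = x(T) − x₀·cosh − (ẋ₀/ω)·sinh
numerator   = 1.1311 − (0.1866)·1.996827 − (1.7859/3.8909)·1.728386 = -0.034827
denominator = 1 − 1.996827 = -0.996827
p = -0.034827 / -0.996827 = 0.0349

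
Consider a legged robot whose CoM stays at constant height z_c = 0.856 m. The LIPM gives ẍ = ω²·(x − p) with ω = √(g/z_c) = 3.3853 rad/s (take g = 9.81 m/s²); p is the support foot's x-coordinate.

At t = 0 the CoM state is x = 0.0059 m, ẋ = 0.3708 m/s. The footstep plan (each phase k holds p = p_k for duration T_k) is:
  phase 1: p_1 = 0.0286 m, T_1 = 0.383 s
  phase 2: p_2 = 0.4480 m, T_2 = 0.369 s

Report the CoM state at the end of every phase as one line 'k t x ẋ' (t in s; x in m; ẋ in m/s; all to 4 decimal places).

phase 1: p=0.0286, T=0.383, ωT=1.296570, cosh=1.965100, sinh=1.691632; start (x,ẋ)=(0.005900, 0.370800) → end (x,ẋ)=(0.169281, 0.598663)
phase 2: p=0.4480, T=0.369, ωT=1.249176, cosh=1.887104, sinh=1.600363; start (x,ẋ)=(0.169281, 0.598663) → end (x,ẋ)=(0.205039, -0.380280)

1 0.3830 0.1693 0.5987
2 0.7520 0.2050 -0.3803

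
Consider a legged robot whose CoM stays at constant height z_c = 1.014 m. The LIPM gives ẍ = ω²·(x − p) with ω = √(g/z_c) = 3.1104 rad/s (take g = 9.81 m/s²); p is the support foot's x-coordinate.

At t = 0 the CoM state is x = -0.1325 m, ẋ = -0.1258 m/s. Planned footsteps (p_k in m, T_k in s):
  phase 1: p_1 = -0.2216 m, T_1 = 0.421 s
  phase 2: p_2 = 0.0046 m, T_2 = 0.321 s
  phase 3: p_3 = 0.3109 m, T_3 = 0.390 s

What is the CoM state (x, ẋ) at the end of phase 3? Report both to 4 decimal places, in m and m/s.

phase 1: p=-0.2216, T=0.421, ωT=1.309478, cosh=1.987101, sinh=1.717140; start (x,ẋ)=(-0.132500, -0.125800) → end (x,ẋ)=(-0.113999, 0.225905)
phase 2: p=0.0046, T=0.321, ωT=0.998438, cosh=1.541247, sinh=1.172793; start (x,ẋ)=(-0.113999, 0.225905) → end (x,ẋ)=(-0.093012, -0.084456)
phase 3: p=0.3109, T=0.390, ωT=1.213056, cosh=1.830518, sinh=1.533231; start (x,ẋ)=(-0.093012, -0.084456) → end (x,ẋ)=(-0.470099, -2.080837)

x = -0.4701, ẋ = -2.0808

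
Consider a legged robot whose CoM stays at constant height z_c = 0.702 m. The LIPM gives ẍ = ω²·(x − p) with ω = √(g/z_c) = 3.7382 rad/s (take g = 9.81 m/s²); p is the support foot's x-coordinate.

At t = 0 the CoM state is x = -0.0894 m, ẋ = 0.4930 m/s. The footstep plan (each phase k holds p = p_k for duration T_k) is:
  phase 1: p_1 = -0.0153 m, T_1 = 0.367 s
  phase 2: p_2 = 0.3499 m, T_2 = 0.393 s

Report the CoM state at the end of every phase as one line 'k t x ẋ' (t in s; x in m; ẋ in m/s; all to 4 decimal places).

1 0.3670 0.0725 0.5235
2 0.7600 0.0034 -0.9362

phase 1: p=-0.0153, T=0.367, ωT=1.371919, cosh=2.098266, sinh=1.844646; start (x,ẋ)=(-0.089400, 0.493000) → end (x,ẋ)=(0.072493, 0.523477)
phase 2: p=0.3499, T=0.393, ωT=1.469113, cosh=2.287753, sinh=2.057624; start (x,ẋ)=(0.072493, 0.523477) → end (x,ẋ)=(0.003401, -0.936172)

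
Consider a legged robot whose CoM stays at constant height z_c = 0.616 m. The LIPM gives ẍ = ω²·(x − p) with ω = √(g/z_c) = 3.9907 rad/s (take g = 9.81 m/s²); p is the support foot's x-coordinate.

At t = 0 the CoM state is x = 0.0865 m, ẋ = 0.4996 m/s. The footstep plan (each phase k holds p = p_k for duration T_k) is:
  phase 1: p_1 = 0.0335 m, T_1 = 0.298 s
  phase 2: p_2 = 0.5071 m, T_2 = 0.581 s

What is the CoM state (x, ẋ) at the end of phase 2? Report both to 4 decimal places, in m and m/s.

phase 1: p=0.0335, T=0.298, ωT=1.189229, cosh=1.794501, sinh=1.490045; start (x,ẋ)=(0.086500, 0.499600) → end (x,ẋ)=(0.315149, 1.211688)
phase 2: p=0.5071, T=0.581, ωT=2.318597, cosh=5.129908, sinh=5.031497; start (x,ẋ)=(0.315149, 1.211688) → end (x,ẋ)=(1.050112, 2.361625)

x = 1.0501, ẋ = 2.3616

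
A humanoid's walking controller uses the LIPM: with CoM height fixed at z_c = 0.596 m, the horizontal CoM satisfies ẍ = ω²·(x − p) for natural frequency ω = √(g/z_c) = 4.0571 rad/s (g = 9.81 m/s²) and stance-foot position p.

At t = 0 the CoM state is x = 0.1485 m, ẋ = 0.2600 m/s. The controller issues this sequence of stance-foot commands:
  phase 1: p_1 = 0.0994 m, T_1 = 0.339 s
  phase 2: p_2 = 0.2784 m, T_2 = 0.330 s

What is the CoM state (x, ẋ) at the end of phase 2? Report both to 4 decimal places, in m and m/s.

phase 1: p=0.0994, T=0.339, ωT=1.375357, cosh=2.104619, sinh=1.851870; start (x,ẋ)=(0.148500, 0.260000) → end (x,ẋ)=(0.321414, 0.916100)
phase 2: p=0.2784, T=0.330, ωT=1.338843, cosh=2.038388, sinh=1.776239; start (x,ẋ)=(0.321414, 0.916100) → end (x,ẋ)=(0.767157, 2.177344)

x = 0.7672, ẋ = 2.1773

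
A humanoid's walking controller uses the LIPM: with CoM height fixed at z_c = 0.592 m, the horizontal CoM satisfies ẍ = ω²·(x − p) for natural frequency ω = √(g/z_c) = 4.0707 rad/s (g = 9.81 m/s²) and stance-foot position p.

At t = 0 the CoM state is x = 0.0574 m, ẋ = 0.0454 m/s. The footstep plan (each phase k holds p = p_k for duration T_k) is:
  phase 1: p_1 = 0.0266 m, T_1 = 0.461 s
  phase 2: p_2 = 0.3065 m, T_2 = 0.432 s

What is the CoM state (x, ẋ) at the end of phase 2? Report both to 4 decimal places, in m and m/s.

phase 1: p=0.0266, T=0.461, ωT=1.876593, cosh=3.342162, sinh=3.189051; start (x,ẋ)=(0.057400, 0.045400) → end (x,ẋ)=(0.165106, 0.551570)
phase 2: p=0.3065, T=0.432, ωT=1.758542, cosh=2.988134, sinh=2.815838; start (x,ẋ)=(0.165106, 0.551570) → end (x,ẋ)=(0.265534, 0.027441)

x = 0.2655, ẋ = 0.0274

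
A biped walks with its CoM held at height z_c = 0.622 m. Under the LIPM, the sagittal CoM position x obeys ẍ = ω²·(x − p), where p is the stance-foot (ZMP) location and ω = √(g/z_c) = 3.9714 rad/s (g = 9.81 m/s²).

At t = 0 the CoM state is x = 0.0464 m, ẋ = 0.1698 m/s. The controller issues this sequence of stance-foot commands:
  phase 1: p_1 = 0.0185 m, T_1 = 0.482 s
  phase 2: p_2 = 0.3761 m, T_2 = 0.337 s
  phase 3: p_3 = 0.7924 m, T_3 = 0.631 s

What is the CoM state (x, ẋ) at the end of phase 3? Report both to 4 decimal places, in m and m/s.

phase 1: p=0.0185, T=0.482, ωT=1.914215, cosh=3.464535, sinh=3.317077; start (x,ẋ)=(0.046400, 0.169800) → end (x,ẋ)=(0.256984, 0.955817)
phase 2: p=0.3761, T=0.337, ωT=1.338362, cosh=2.037534, sinh=1.775259; start (x,ẋ)=(0.256984, 0.955817) → end (x,ẋ)=(0.560659, 1.107714)
phase 3: p=0.7924, T=0.631, ωT=2.505953, cosh=6.168418, sinh=6.086820; start (x,ẋ)=(0.560659, 1.107714) → end (x,ẋ)=(1.060675, 1.230910)

x = 1.0607, ẋ = 1.2309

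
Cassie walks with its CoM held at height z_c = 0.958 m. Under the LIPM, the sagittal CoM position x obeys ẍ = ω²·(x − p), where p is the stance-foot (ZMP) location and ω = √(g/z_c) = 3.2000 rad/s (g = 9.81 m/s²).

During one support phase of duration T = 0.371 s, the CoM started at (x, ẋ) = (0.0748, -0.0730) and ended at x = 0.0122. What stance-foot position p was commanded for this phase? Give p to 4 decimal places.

p = 0.1111

ωT = 3.2000·0.371 = 1.187200; cosh(ωT) = 1.791482, sinh(ωT) = 1.486408
x(T) = p + (x₀−p)·cosh(ωT) + (ẋ₀/ω)·sinh(ωT) ⇒ p·(1 − cosh) = x(T) − x₀·cosh − (ẋ₀/ω)·sinh
numerator   = 0.0122 − (0.0748)·1.791482 − (-0.0730/3.2000)·1.486408 = -0.087894
denominator = 1 − 1.791482 = -0.791482
p = -0.087894 / -0.791482 = 0.1111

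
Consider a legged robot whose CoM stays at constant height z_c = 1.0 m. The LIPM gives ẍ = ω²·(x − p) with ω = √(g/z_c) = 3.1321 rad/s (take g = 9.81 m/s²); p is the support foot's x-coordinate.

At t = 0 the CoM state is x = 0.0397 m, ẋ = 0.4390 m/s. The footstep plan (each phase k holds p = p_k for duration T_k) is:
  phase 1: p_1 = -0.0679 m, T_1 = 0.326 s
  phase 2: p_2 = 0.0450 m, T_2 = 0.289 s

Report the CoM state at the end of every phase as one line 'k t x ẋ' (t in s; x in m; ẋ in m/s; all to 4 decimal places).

phase 1: p=-0.0679, T=0.326, ωT=1.021065, cosh=1.568180, sinh=1.207969; start (x,ẋ)=(0.039700, 0.439000) → end (x,ẋ)=(0.270147, 1.095533)
phase 2: p=0.0450, T=0.289, ωT=0.905177, cosh=1.438420, sinh=1.033949; start (x,ẋ)=(0.270147, 1.095533) → end (x,ẋ)=(0.730506, 2.304960)

1 0.3260 0.2701 1.0955
2 0.6150 0.7305 2.3050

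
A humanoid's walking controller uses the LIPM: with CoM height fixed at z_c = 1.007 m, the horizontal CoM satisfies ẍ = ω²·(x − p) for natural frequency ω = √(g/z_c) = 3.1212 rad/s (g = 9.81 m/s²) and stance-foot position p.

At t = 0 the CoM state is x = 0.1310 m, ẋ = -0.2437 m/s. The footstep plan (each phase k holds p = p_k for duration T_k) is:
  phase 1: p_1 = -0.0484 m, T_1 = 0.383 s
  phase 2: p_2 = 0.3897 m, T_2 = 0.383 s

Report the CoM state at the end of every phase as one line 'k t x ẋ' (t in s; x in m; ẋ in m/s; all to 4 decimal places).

1 0.3830 0.1580 0.4010
2 0.7660 0.1646 -0.3624

phase 1: p=-0.0484, T=0.383, ωT=1.195420, cosh=1.803761, sinh=1.501184; start (x,ẋ)=(0.131000, -0.243700) → end (x,ẋ)=(0.157984, 0.401001)
phase 2: p=0.3897, T=0.383, ωT=1.195420, cosh=1.803761, sinh=1.501184; start (x,ẋ)=(0.157984, 0.401001) → end (x,ẋ)=(0.164606, -0.362395)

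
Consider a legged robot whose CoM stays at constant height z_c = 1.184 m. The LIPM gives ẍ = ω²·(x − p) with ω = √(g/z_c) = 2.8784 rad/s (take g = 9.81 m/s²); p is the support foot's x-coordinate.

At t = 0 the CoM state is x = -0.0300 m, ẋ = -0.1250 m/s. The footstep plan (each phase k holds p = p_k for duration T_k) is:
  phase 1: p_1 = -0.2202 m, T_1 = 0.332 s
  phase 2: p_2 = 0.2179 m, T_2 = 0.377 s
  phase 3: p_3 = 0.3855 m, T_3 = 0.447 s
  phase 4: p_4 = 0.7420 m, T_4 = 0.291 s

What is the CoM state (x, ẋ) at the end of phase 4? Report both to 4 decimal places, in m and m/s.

phase 1: p=-0.2202, T=0.332, ωT=0.955629, cosh=1.492438, sinh=1.107867; start (x,ẋ)=(-0.030000, -0.125000) → end (x,ẋ)=(0.015550, 0.419971)
phase 2: p=0.2179, T=0.377, ωT=1.085157, cosh=1.648876, sinh=1.311028; start (x,ẋ)=(0.015550, 0.419971) → end (x,ẋ)=(0.075535, -0.071118)
phase 3: p=0.3855, T=0.447, ωT=1.286645, cosh=1.948407, sinh=1.672211; start (x,ẋ)=(0.075535, -0.071118) → end (x,ẋ)=(-0.259754, -1.630518)
phase 4: p=0.7420, T=0.291, ωT=0.837614, cosh=1.371795, sinh=0.939053; start (x,ẋ)=(-0.259754, -1.630518) → end (x,ẋ)=(-1.164143, -4.944446)

x = -1.1641, ẋ = -4.9444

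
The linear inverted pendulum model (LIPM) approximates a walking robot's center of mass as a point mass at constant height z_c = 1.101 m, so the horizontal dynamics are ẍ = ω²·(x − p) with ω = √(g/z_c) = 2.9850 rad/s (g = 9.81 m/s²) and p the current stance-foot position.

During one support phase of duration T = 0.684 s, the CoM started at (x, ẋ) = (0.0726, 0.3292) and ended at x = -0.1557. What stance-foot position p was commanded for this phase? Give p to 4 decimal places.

ωT = 2.9850·0.684 = 2.041740; cosh(ωT) = 3.916903, sinh(ωT) = 3.787100
x(T) = p + (x₀−p)·cosh(ωT) + (ẋ₀/ω)·sinh(ωT) ⇒ p·(1 − cosh) = x(T) − x₀·cosh − (ẋ₀/ω)·sinh
numerator   = -0.1557 − (0.0726)·3.916903 − (0.3292/2.9850)·3.787100 = -0.857727
denominator = 1 − 3.916903 = -2.916903
p = -0.857727 / -2.916903 = 0.2941

p = 0.2941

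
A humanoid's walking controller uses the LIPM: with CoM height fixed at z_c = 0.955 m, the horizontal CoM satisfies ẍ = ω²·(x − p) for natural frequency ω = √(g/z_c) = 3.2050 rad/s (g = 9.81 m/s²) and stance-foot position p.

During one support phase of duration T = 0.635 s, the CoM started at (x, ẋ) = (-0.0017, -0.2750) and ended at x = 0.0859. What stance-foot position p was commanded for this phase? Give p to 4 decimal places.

ωT = 3.2050·0.635 = 2.035175; cosh(ωT) = 3.892125, sinh(ωT) = 3.761467
x(T) = p + (x₀−p)·cosh(ωT) + (ẋ₀/ω)·sinh(ωT) ⇒ p·(1 − cosh) = x(T) − x₀·cosh − (ẋ₀/ω)·sinh
numerator   = 0.0859 − (-0.0017)·3.892125 − (-0.2750/3.2050)·3.761467 = 0.415263
denominator = 1 − 3.892125 = -2.892125
p = 0.415263 / -2.892125 = -0.1436

p = -0.1436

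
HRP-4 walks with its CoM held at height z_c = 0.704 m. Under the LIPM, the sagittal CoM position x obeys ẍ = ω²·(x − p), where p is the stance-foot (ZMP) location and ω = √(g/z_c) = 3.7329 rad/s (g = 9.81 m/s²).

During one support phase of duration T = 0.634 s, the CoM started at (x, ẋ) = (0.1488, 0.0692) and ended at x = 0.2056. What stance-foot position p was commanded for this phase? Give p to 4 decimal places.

p = 0.1582

ωT = 3.7329·0.634 = 2.366659; cosh(ωT) = 5.377751, sinh(ωT) = 5.283957
x(T) = p + (x₀−p)·cosh(ωT) + (ẋ₀/ω)·sinh(ωT) ⇒ p·(1 − cosh) = x(T) − x₀·cosh − (ẋ₀/ω)·sinh
numerator   = 0.2056 − (0.1488)·5.377751 − (0.0692/3.7329)·5.283957 = -0.692563
denominator = 1 − 5.377751 = -4.377751
p = -0.692563 / -4.377751 = 0.1582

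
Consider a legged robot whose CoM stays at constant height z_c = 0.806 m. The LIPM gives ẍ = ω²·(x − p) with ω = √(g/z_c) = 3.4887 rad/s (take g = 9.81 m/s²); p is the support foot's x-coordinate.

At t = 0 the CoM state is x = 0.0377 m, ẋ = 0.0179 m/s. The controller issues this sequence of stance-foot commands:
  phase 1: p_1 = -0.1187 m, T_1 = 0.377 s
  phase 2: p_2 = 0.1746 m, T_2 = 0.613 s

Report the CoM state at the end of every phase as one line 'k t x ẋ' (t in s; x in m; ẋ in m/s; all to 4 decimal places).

1 0.3770 0.2025 0.9789
2 0.9900 1.4689 4.6193

phase 1: p=-0.1187, T=0.377, ωT=1.315240, cosh=1.997027, sinh=1.728617; start (x,ẋ)=(0.037700, 0.017900) → end (x,ẋ)=(0.202504, 0.978937)
phase 2: p=0.1746, T=0.613, ωT=2.138573, cosh=4.302571, sinh=4.184748; start (x,ẋ)=(0.202504, 0.978937) → end (x,ẋ)=(1.468910, 4.619330)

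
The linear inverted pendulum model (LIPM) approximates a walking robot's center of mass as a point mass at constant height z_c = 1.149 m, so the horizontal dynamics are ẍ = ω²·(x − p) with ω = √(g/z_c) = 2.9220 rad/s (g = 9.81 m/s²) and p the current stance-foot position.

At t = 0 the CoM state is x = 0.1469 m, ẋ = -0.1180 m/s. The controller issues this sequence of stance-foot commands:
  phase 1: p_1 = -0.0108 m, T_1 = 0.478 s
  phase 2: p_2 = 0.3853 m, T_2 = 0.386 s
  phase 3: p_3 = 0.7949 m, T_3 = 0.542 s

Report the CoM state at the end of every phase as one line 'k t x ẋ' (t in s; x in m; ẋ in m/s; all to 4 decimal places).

phase 1: p=-0.0108, T=0.478, ωT=1.396716, cosh=2.144656, sinh=1.897248; start (x,ẋ)=(0.146900, -0.118000) → end (x,ẋ)=(0.250795, 0.621181)
phase 2: p=0.3853, T=0.386, ωT=1.127892, cosh=1.706426, sinh=1.382711; start (x,ẋ)=(0.250795, 0.621181) → end (x,ẋ)=(0.449725, 0.516563)
phase 3: p=0.7949, T=0.542, ωT=1.583724, cosh=2.539139, sinh=2.333930; start (x,ẋ)=(0.449725, 0.516563) → end (x,ẋ)=(0.331054, -1.042381)

1 0.4780 0.2508 0.6212
2 0.8640 0.4497 0.5166
3 1.4060 0.3311 -1.0424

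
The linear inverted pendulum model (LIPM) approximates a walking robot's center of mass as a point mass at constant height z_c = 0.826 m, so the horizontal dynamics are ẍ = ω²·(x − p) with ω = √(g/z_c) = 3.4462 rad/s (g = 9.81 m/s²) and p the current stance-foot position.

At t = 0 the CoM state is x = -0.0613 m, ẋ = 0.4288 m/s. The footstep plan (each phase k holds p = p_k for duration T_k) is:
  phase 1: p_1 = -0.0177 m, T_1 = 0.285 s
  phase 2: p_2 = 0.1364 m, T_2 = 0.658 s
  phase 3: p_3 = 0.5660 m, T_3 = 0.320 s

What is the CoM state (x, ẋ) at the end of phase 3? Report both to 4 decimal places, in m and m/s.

phase 1: p=-0.0177, T=0.285, ωT=0.982167, cosh=1.522368, sinh=1.147869; start (x,ẋ)=(-0.061300, 0.428800) → end (x,ẋ)=(0.058751, 0.480319)
phase 2: p=0.1364, T=0.658, ωT=2.267600, cosh=4.879877, sinh=4.776317; start (x,ẋ)=(0.058751, 0.480319) → end (x,ẋ)=(0.423186, 1.065776)
phase 3: p=0.5660, T=0.320, ωT=1.102784, cosh=1.672243, sinh=1.340298; start (x,ẋ)=(0.423186, 1.065776) → end (x,ẋ)=(0.741683, 1.122589)

x = 0.7417, ẋ = 1.1226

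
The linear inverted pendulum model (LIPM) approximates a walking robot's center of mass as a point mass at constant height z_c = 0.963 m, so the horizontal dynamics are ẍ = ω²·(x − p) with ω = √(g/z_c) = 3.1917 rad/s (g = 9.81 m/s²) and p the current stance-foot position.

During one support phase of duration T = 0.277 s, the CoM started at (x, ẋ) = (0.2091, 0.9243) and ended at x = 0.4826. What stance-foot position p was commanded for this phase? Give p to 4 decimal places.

p = 0.2504

ωT = 3.1917·0.277 = 0.884101; cosh(ωT) = 1.416946, sinh(ωT) = 1.003861
x(T) = p + (x₀−p)·cosh(ωT) + (ẋ₀/ω)·sinh(ωT) ⇒ p·(1 − cosh) = x(T) − x₀·cosh − (ẋ₀/ω)·sinh
numerator   = 0.4826 − (0.2091)·1.416946 − (0.9243/3.1917)·1.003861 = -0.104396
denominator = 1 − 1.416946 = -0.416946
p = -0.104396 / -0.416946 = 0.2504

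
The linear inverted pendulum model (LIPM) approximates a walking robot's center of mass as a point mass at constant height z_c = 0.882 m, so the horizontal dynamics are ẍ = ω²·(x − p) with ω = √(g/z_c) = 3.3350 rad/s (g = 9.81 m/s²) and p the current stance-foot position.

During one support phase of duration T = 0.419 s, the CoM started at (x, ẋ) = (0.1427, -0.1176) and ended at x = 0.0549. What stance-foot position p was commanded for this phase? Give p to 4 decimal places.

ωT = 3.3350·0.419 = 1.397365; cosh(ωT) = 2.145888, sinh(ωT) = 1.898640
x(T) = p + (x₀−p)·cosh(ωT) + (ẋ₀/ω)·sinh(ωT) ⇒ p·(1 − cosh) = x(T) − x₀·cosh − (ẋ₀/ω)·sinh
numerator   = 0.0549 − (0.1427)·2.145888 − (-0.1176/3.3350)·1.898640 = -0.184368
denominator = 1 − 2.145888 = -1.145888
p = -0.184368 / -1.145888 = 0.1609

p = 0.1609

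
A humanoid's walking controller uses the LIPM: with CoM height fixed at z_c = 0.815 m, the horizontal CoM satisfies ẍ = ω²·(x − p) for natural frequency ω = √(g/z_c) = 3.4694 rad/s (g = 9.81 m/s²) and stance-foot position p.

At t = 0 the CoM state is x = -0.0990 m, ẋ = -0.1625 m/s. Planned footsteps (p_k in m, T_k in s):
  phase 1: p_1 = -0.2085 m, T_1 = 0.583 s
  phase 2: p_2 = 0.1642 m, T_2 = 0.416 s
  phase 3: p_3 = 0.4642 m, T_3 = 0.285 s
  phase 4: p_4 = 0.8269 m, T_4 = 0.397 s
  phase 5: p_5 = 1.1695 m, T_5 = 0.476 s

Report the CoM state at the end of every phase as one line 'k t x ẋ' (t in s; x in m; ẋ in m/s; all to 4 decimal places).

phase 1: p=-0.2085, T=0.583, ωT=2.022660, cosh=3.845354, sinh=3.713051; start (x,ẋ)=(-0.099000, -0.162500) → end (x,ẋ)=(0.038654, 0.785715)
phase 2: p=0.1642, T=0.416, ωT=1.443270, cosh=2.235338, sinh=1.999184; start (x,ẋ)=(0.038654, 0.785715) → end (x,ẋ)=(0.336318, 0.885557)
phase 3: p=0.4642, T=0.285, ωT=0.988779, cosh=1.529991, sinh=1.157960; start (x,ẋ)=(0.336318, 0.885557) → end (x,ẋ)=(0.564109, 0.841138)
phase 4: p=0.8269, T=0.397, ωT=1.377352, cosh=2.108317, sinh=1.856072; start (x,ẋ)=(0.564109, 0.841138) → end (x,ẋ)=(0.722847, 0.081152)
phase 5: p=1.1695, T=0.476, ωT=1.651434, cosh=2.703114, sinh=2.511340; start (x,ẋ)=(0.722847, 0.081152) → end (x,ẋ)=(0.020888, -3.672253)

1 0.5830 0.0387 0.7857
2 0.9990 0.3363 0.8856
3 1.2840 0.5641 0.8411
4 1.6810 0.7228 0.0812
5 2.1570 0.0209 -3.6723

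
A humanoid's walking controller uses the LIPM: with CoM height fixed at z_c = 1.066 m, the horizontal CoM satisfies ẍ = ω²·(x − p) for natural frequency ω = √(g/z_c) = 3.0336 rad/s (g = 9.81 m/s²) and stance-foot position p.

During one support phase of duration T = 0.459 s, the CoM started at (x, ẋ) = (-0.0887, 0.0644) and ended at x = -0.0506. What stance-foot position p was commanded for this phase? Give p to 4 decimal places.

p = -0.0870

ωT = 3.0336·0.459 = 1.392422; cosh(ωT) = 2.136530, sinh(ωT) = 1.888057
x(T) = p + (x₀−p)·cosh(ωT) + (ẋ₀/ω)·sinh(ωT) ⇒ p·(1 − cosh) = x(T) − x₀·cosh − (ẋ₀/ω)·sinh
numerator   = -0.0506 − (-0.0887)·2.136530 − (0.0644/3.0336)·1.888057 = 0.098829
denominator = 1 − 2.136530 = -1.136530
p = 0.098829 / -1.136530 = -0.0870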